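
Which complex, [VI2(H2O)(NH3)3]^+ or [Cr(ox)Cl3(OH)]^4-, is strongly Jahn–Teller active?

[VI2(H2O)(NH3)3]^+: Each iodide is −1; water is neutral; ammonia is neutral; balancing the +1 overall charge requires V(III). V sits in group 5, so the d-electron count is 5 − 3 = 2. The d² configuration leaves the e_g set evenly filled (or empty) — no strong Jahn–Teller driving force.
[Cr(ox)Cl3(OH)]^4-: Ligand charges: each oxalate is −2; each chloride is −1; each hydroxide is −1. With an overall charge of −4 the chromium centre must be in the +2 oxidation state. Group 6 minus oxidation state 2 gives a d⁴ configuration. Chloride, hydroxide, and oxalate are weak-field ligands for a first-row metal, so the complex is high-spin. The t₂g³e_g¹ (high-spin) configuration has an unevenly filled e_g set; the Jahn–Teller theorem predicts a tetragonal distortion (typically axial elongation) to lift the degeneracy.

[Cr(ox)Cl3(OH)]^4-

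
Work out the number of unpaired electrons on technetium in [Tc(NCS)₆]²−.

3

Ligand charges: each isothiocyanate is −1. With an overall charge of −2 the technetium centre must be in the +4 oxidation state.
Tc sits in group 7, so the d-electron count is 7 − 4 = 3.
In an octahedral field the d³ configuration is t₂g³e_g⁰ (only one arrangement possible), giving 3 unpaired electrons.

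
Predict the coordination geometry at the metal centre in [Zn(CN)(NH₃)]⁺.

linear

Each cyanide is −1; ammonia is neutral; balancing the +1 overall charge requires Zn(II).
Zn sits in group 12, so the d-electron count is 12 − 2 = 10.
Coordination number: 2.
A d¹⁰ ion with only two ligands adopts a linear arrangement (sp hybridisation; no CFSE preference).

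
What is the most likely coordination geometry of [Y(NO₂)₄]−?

tetrahedral

Each nitro (N-bound nitrite) is −1; balancing the −1 overall charge requires Y(III).
Y sits in group 3, so the d-electron count is 3 − 3 = 0.
With 4 monodentate ligands the coordination number is 4.
A d⁰ ion has no crystal-field stabilisation preference between square planar and tetrahedral, so four ligands adopt the sterically favoured tetrahedral geometry.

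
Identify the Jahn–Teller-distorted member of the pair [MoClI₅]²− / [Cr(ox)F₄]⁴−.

[MoClI₅]²−: Each chloride is −1; each iodide is −1; balancing the −2 overall charge requires Mo(IV). Mo sits in group 6, so the d-electron count is 6 − 4 = 2. The d² configuration leaves the e_g set evenly filled (or empty) — no strong Jahn–Teller driving force.
[Cr(ox)F₄]⁴−: Summing ligand charges against the −4 overall charge gives an oxidation state of +2 for chromium. Cr sits in group 6, so the d-electron count is 6 − 2 = 4. Fluoride and oxalate are weak-field ligands for a first-row metal, so the complex is high-spin. The t₂g³e_g¹ (high-spin) configuration has an unevenly filled e_g set; the Jahn–Teller theorem predicts a tetragonal distortion (typically axial elongation) to lift the degeneracy.

[Cr(ox)F₄]⁴−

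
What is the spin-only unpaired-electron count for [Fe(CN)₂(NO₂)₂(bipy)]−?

Each cyanide is −1; each nitro (N-bound nitrite) is −1; 2,2′-bipyridine is neutral; balancing the −1 overall charge requires Fe(III).
Iron is a group-8 element; Fe(III) is therefore d⁵.
Counting donor atoms: 2×cyanide (monodentate) → 2 donors; 2×nitro (N-bound nitrite) (monodentate) → 2 donors; 1×2,2′-bipyridine (bidentate) → 2 donors. Coordination number = 6.
The spin state decides the count: Cyanide and nitro (N-bound nitrite) are strong-field ligands (high in the spectrochemical series) for a first-row metal, so the complex is low-spin.
An octahedral low-spin d⁵ ion is t₂g⁵e_g⁰, giving 1 unpaired electron.

1 unpaired electron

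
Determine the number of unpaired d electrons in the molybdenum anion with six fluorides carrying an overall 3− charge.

Ligand charges: each fluoride is −1. With an overall charge of −3 the molybdenum centre must be in the +3 oxidation state.
Mo sits in group 6, so the d-electron count is 6 − 3 = 3.
In an octahedral field the d³ configuration is t₂g³e_g⁰ (only one arrangement possible), giving 3 unpaired electrons.

3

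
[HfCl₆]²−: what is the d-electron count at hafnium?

d0

Ligand charges: each chloride is −1. With an overall charge of −2 the hafnium centre must be in the +4 oxidation state.
Hafnium is a group-4 element; Hf(IV) is therefore d⁰.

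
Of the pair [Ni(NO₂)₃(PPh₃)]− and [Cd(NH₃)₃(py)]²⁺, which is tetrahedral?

[Cd(NH₃)₃(py)]²⁺

For [Ni(NO₂)₃(PPh₃)]−: Summing ligand charges against the −1 overall charge gives an oxidation state of +2 for nickel. Nickel is a group-10 element; Ni(II) is therefore d⁸. Nitro (N-bound nitrite) and triphenylphosphine are strong-field ligands (high in the spectrochemical series). A 3d d⁸ ion with strong-field ligands gains enough CFSE to favour square planar over tetrahedral. → square planar.
For [Cd(NH₃)₃(py)]²⁺: Ligand charges: ammonia is neutral; pyridine is neutral. With an overall charge of +2 the cadmium centre must be in the +2 oxidation state. Cadmium is a group-12 element; Cd(II) is therefore d¹⁰. A d¹⁰ ion has no crystal-field stabilisation preference between square planar and tetrahedral, so four ligands adopt the sterically favoured tetrahedral geometry. → tetrahedral.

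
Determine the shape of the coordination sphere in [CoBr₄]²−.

tetrahedral

Summing ligand charges against the −2 overall charge gives an oxidation state of +2 for cobalt.
Co sits in group 9, so the d-electron count is 9 − 2 = 7.
Coordination number: 4.
Bromide is a weak-field ligand.
For a high-spin 3d d⁷ ion with weak-field ligands the small Δₜ gives little square-planar CFSE advantage, so four ligands adopt the sterically favoured tetrahedral geometry.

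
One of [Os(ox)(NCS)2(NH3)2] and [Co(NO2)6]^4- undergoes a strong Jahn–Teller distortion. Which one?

[Os(ox)(NCS)2(NH3)2]: Summing ligand charges against the 0 overall charge gives an oxidation state of +4 for osmium. Group 8 minus oxidation state 4 gives a d⁴ configuration. A 5d ion has a large Δₒ and is invariably low-spin. The d⁴ configuration leaves the e_g set evenly filled (or empty) — no strong Jahn–Teller driving force.
[Co(NO2)6]^4-: Each nitro (N-bound nitrite) is −1; balancing the −4 overall charge requires Co(II). Co sits in group 9, so the d-electron count is 9 − 2 = 7. Nitro (N-bound nitrite) is a strong-field ligand (high in the spectrochemical series) for a first-row metal, so the complex is low-spin. The t₂g⁶e_g¹ (low-spin) configuration has an unevenly filled e_g set; the Jahn–Teller theorem predicts a tetragonal distortion (typically axial elongation) to lift the degeneracy.

[Co(NO2)6]^4-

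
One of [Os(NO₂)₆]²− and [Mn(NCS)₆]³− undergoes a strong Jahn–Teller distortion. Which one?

[Mn(NCS)₆]³−

[Os(NO₂)₆]²−: Summing ligand charges against the −2 overall charge gives an oxidation state of +4 for osmium. Group 8 minus oxidation state 4 gives a d⁴ configuration. A 5d ion has a large Δₒ and is invariably low-spin. The d⁴ configuration leaves the e_g set evenly filled (or empty) — no strong Jahn–Teller driving force.
[Mn(NCS)₆]³−: Ligand charges: each isothiocyanate is −1. With an overall charge of −3 the manganese centre must be in the +3 oxidation state. Group 7 minus oxidation state 3 gives a d⁴ configuration. Isothiocyanate is a weak-field ligand for a first-row metal, so the complex is high-spin. The t₂g³e_g¹ (high-spin) configuration has an unevenly filled e_g set; the Jahn–Teller theorem predicts a tetragonal distortion (typically axial elongation) to lift the degeneracy.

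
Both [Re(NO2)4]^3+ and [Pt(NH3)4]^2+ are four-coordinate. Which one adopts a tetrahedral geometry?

For [Re(NO2)4]^3+: Ligand charges: each nitro (N-bound nitrite) is −1. With an overall charge of +3 the rhenium centre must be in the +7 oxidation state. Group 7 minus oxidation state 7 gives a d⁰ configuration. A d⁰ ion has no crystal-field stabilisation preference between square planar and tetrahedral, so four ligands adopt the sterically favoured tetrahedral geometry. → tetrahedral.
For [Pt(NH3)4]^2+: Ammonia is neutral; balancing the +2 overall charge requires Pt(II). Pt sits in group 10, so the d-electron count is 10 − 2 = 8. A 5d d⁸ ion has a large crystal-field splitting; square planar leaves the high-energy d_{x²−y²} orbital empty and maximises CFSE. → square planar.

[Re(NO2)4]^3+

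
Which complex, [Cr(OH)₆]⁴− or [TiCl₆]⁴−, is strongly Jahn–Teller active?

[Cr(OH)₆]⁴−

[Cr(OH)₆]⁴−: Summing ligand charges against the −4 overall charge gives an oxidation state of +2 for chromium. Cr sits in group 6, so the d-electron count is 6 − 2 = 4. Hydroxide is a weak-field ligand for a first-row metal, so the complex is high-spin. The t₂g³e_g¹ (high-spin) configuration has an unevenly filled e_g set; the Jahn–Teller theorem predicts a tetragonal distortion (typically axial elongation) to lift the degeneracy.
[TiCl₆]⁴−: Each chloride is −1; balancing the −4 overall charge requires Ti(II). Titanium is a group-4 element; Ti(II) is therefore d². The d² configuration leaves the e_g set evenly filled (or empty) — no strong Jahn–Teller driving force.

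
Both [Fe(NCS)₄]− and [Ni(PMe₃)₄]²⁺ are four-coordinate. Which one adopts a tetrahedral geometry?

[Fe(NCS)₄]−

For [Fe(NCS)₄]−: Summing ligand charges against the −1 overall charge gives an oxidation state of +3 for iron. Iron is a group-8 element; Fe(III) is therefore d⁵. A high-spin d⁵ ion has zero CFSE in either geometry, so four ligands adopt the sterically favoured tetrahedral geometry. → tetrahedral.
For [Ni(PMe₃)₄]²⁺: Trimethylphosphine is neutral; balancing the +2 overall charge requires Ni(II). Ni sits in group 10, so the d-electron count is 10 − 2 = 8. Trimethylphosphine is a strong-field ligand (high in the spectrochemical series). A 3d d⁸ ion with strong-field ligands gains enough CFSE to favour square planar over tetrahedral. → square planar.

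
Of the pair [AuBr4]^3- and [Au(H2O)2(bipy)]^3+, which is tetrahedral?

For [AuBr4]^3-: Summing ligand charges against the −3 overall charge gives an oxidation state of +1 for gold. Gold is a group-11 element; Au(I) is therefore d¹⁰. A d¹⁰ ion has no crystal-field stabilisation preference between square planar and tetrahedral, so four ligands adopt the sterically favoured tetrahedral geometry. → tetrahedral.
For [Au(H2O)2(bipy)]^3+: Ligand charges: water is neutral; 2,2′-bipyridine is neutral. With an overall charge of +3 the gold centre must be in the +3 oxidation state. Group 11 minus oxidation state 3 gives a d⁸ configuration. A 5d d⁸ ion has a large crystal-field splitting; square planar leaves the high-energy d_{x²−y²} orbital empty and maximises CFSE. → square planar.

[AuBr4]^3-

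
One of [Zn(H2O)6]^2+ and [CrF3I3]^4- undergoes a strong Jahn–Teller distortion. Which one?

[CrF3I3]^4-

[Zn(H2O)6]^2+: Ligand charges: water is neutral. With an overall charge of +2 the zinc centre must be in the +2 oxidation state. Zn sits in group 12, so the d-electron count is 12 − 2 = 10. The d¹⁰ configuration leaves the e_g set evenly filled (or empty) — no strong Jahn–Teller driving force.
[CrF3I3]^4-: Ligand charges: each fluoride is −1; each iodide is −1. With an overall charge of −4 the chromium centre must be in the +2 oxidation state. Chromium is a group-6 element; Cr(II) is therefore d⁴. Fluoride and iodide are weak-field ligands for a first-row metal, so the complex is high-spin. The t₂g³e_g¹ (high-spin) configuration has an unevenly filled e_g set; the Jahn–Teller theorem predicts a tetragonal distortion (typically axial elongation) to lift the degeneracy.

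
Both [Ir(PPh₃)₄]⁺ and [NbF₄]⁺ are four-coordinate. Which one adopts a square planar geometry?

[Ir(PPh₃)₄]⁺

For [Ir(PPh₃)₄]⁺: Ligand charges: triphenylphosphine is neutral. With an overall charge of +1 the iridium centre must be in the +1 oxidation state. Group 9 minus oxidation state 1 gives a d⁸ configuration. A 5d d⁸ ion has a large crystal-field splitting; square planar leaves the high-energy d_{x²−y²} orbital empty and maximises CFSE. → square planar.
For [NbF₄]⁺: Each fluoride is −1; balancing the +1 overall charge requires Nb(V). Niobium is a group-5 element; Nb(V) is therefore d⁰. A d⁰ ion has no crystal-field stabilisation preference between square planar and tetrahedral, so four ligands adopt the sterically favoured tetrahedral geometry. → tetrahedral.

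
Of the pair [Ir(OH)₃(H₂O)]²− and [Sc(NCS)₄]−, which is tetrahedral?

[Sc(NCS)₄]−

For [Ir(OH)₃(H₂O)]²−: Summing ligand charges against the −2 overall charge gives an oxidation state of +1 for iridium. Ir sits in group 9, so the d-electron count is 9 − 1 = 8. A 5d d⁸ ion has a large crystal-field splitting; square planar leaves the high-energy d_{x²−y²} orbital empty and maximises CFSE. → square planar.
For [Sc(NCS)₄]−: Ligand charges: each isothiocyanate is −1. With an overall charge of −1 the scandium centre must be in the +3 oxidation state. Scandium is a group-3 element; Sc(III) is therefore d⁰. A d⁰ ion has no crystal-field stabilisation preference between square planar and tetrahedral, so four ligands adopt the sterically favoured tetrahedral geometry. → tetrahedral.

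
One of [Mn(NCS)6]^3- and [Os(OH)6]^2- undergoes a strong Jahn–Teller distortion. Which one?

[Mn(NCS)6]^3-

[Mn(NCS)6]^3-: Ligand charges: each isothiocyanate is −1. With an overall charge of −3 the manganese centre must be in the +3 oxidation state. Mn sits in group 7, so the d-electron count is 7 − 3 = 4. Isothiocyanate is a weak-field ligand for a first-row metal, so the complex is high-spin. The t₂g³e_g¹ (high-spin) configuration has an unevenly filled e_g set; the Jahn–Teller theorem predicts a tetragonal distortion (typically axial elongation) to lift the degeneracy.
[Os(OH)6]^2-: Ligand charges: each hydroxide is −1. With an overall charge of −2 the osmium centre must be in the +4 oxidation state. Group 8 minus oxidation state 4 gives a d⁴ configuration. A 5d ion has a large Δₒ and is invariably low-spin. The d⁴ configuration leaves the e_g set evenly filled (or empty) — no strong Jahn–Teller driving force.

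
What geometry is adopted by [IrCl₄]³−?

square planar

Ligand charges: each chloride is −1. With an overall charge of −3 the iridium centre must be in the +1 oxidation state.
Ir sits in group 9, so the d-electron count is 9 − 1 = 8.
With 4 monodentate ligands the coordination number is 4.
A 5d d⁸ ion has a large crystal-field splitting; square planar leaves the high-energy d_{x²−y²} orbital empty and maximises CFSE.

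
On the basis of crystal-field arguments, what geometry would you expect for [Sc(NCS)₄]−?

Ligand charges: each isothiocyanate is −1. With an overall charge of −1 the scandium centre must be in the +3 oxidation state.
Scandium is a group-3 element; Sc(III) is therefore d⁰.
With 4 monodentate ligands the coordination number is 4.
A d⁰ ion has no crystal-field stabilisation preference between square planar and tetrahedral, so four ligands adopt the sterically favoured tetrahedral geometry.

tetrahedral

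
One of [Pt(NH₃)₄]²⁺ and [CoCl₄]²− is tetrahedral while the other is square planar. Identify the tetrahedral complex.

For [Pt(NH₃)₄]²⁺: Ligand charges: ammonia is neutral. With an overall charge of +2 the platinum centre must be in the +2 oxidation state. Group 10 minus oxidation state 2 gives a d⁸ configuration. A 5d d⁸ ion has a large crystal-field splitting; square planar leaves the high-energy d_{x²−y²} orbital empty and maximises CFSE. → square planar.
For [CoCl₄]²−: Ligand charges: each chloride is −1. With an overall charge of −2 the cobalt centre must be in the +2 oxidation state. Cobalt is a group-9 element; Co(II) is therefore d⁷. For a high-spin 3d d⁷ ion with weak-field ligands the small Δₜ gives little square-planar CFSE advantage, so four ligands adopt the sterically favoured tetrahedral geometry. → tetrahedral.

[CoCl₄]²−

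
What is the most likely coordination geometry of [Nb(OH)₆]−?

octahedral

Each hydroxide is −1; balancing the −1 overall charge requires Nb(V).
Group 5 minus oxidation state 5 gives a d⁰ configuration.
Coordination number: 6.
Six donors around a single metal centre give an octahedral coordination sphere.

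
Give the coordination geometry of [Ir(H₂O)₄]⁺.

Ligand charges: water is neutral. With an overall charge of +1 the iridium centre must be in the +1 oxidation state.
Iridium is a group-9 element; Ir(I) is therefore d⁸.
Coordination number: 4.
A 5d d⁸ ion has a large crystal-field splitting; square planar leaves the high-energy d_{x²−y²} orbital empty and maximises CFSE.

square planar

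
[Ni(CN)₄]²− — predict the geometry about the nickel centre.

Ligand charges: each cyanide is −1. With an overall charge of −2 the nickel centre must be in the +2 oxidation state.
Ni sits in group 10, so the d-electron count is 10 − 2 = 8.
With 4 monodentate ligands the coordination number is 4.
Cyanide is a strong-field ligand (high in the spectrochemical series).
A 3d d⁸ ion with strong-field ligands gains enough CFSE to favour square planar over tetrahedral.

square planar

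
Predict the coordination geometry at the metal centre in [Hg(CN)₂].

Summing ligand charges against the 0 overall charge gives an oxidation state of +2 for mercury.
Group 12 minus oxidation state 2 gives a d¹⁰ configuration.
Coordination number: 2.
A d¹⁰ ion with only two ligands adopts a linear arrangement (sp hybridisation; no CFSE preference).

linear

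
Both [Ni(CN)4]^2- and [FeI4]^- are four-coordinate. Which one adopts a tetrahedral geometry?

For [Ni(CN)4]^2-: Summing ligand charges against the −2 overall charge gives an oxidation state of +2 for nickel. Ni sits in group 10, so the d-electron count is 10 − 2 = 8. Cyanide is a strong-field ligand (high in the spectrochemical series). A 3d d⁸ ion with strong-field ligands gains enough CFSE to favour square planar over tetrahedral. → square planar.
For [FeI4]^-: Each iodide is −1; balancing the −1 overall charge requires Fe(III). Group 8 minus oxidation state 3 gives a d⁵ configuration. A high-spin d⁵ ion has zero CFSE in either geometry, so four ligands adopt the sterically favoured tetrahedral geometry. → tetrahedral.

[FeI4]^-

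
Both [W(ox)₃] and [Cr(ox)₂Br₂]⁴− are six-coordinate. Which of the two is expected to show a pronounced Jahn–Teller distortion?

[W(ox)₃]: Each oxalate is −2; balancing the 0 overall charge requires W(VI). Tungsten is a group-6 element; W(VI) is therefore d⁰. The d⁰ configuration leaves the e_g set evenly filled (or empty) — no strong Jahn–Teller driving force.
[Cr(ox)₂Br₂]⁴−: Ligand charges: each oxalate is −2; each bromide is −1. With an overall charge of −4 the chromium centre must be in the +2 oxidation state. Group 6 minus oxidation state 2 gives a d⁴ configuration. Bromide and oxalate are weak-field ligands for a first-row metal, so the complex is high-spin. The t₂g³e_g¹ (high-spin) configuration has an unevenly filled e_g set; the Jahn–Teller theorem predicts a tetragonal distortion (typically axial elongation) to lift the degeneracy.

[Cr(ox)₂Br₂]⁴−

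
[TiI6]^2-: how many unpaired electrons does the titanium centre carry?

Summing ligand charges against the −2 overall charge gives an oxidation state of +4 for titanium.
Ti sits in group 4, so the d-electron count is 4 − 4 = 0.
In an octahedral field the d⁰ configuration is t₂g⁰e_g⁰, giving 0 unpaired electrons.

0 unpaired electrons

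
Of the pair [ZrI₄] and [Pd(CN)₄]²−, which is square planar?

For [ZrI₄]: Each iodide is −1; balancing the 0 overall charge requires Zr(IV). Group 4 minus oxidation state 4 gives a d⁰ configuration. A d⁰ ion has no crystal-field stabilisation preference between square planar and tetrahedral, so four ligands adopt the sterically favoured tetrahedral geometry. → tetrahedral.
For [Pd(CN)₄]²−: Ligand charges: each cyanide is −1. With an overall charge of −2 the palladium centre must be in the +2 oxidation state. Pd sits in group 10, so the d-electron count is 10 − 2 = 8. A 4d d⁸ ion has a large crystal-field splitting; square planar leaves the high-energy d_{x²−y²} orbital empty and maximises CFSE. → square planar.

[Pd(CN)₄]²−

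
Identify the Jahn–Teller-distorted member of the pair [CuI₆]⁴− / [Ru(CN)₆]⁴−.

[CuI₆]⁴−: Summing ligand charges against the −4 overall charge gives an oxidation state of +2 for copper. Group 11 minus oxidation state 2 gives a d⁹ configuration. The t₂g⁶e_g³ configuration has an unevenly filled e_g set; the Jahn–Teller theorem predicts a tetragonal distortion (typically axial elongation) to lift the degeneracy.
[Ru(CN)₆]⁴−: Summing ligand charges against the −4 overall charge gives an oxidation state of +2 for ruthenium. Ruthenium is a group-8 element; Ru(II) is therefore d⁶. A 4d ion has a large Δₒ and is invariably low-spin. The d⁶ configuration leaves the e_g set evenly filled (or empty) — no strong Jahn–Teller driving force.

[CuI₆]⁴−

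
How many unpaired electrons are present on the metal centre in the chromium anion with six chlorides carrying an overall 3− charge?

Ligand charges: each chloride is −1. With an overall charge of −3 the chromium centre must be in the +3 oxidation state.
Chromium is a group-6 element; Cr(III) is therefore d³.
In an octahedral field the d³ configuration is t₂g³e_g⁰ (only one arrangement possible), giving 3 unpaired electrons.

3 unpaired electrons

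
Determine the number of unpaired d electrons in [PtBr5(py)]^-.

Summing ligand charges against the −1 overall charge gives an oxidation state of +4 for platinum.
Platinum is a group-10 element; Pt(IV) is therefore d⁶.
The spin state decides the count: a 5d ion has a large Δₒ and is invariably low-spin.
An octahedral low-spin d⁶ ion is t₂g⁶e_g⁰, giving 0 unpaired electrons.

0 unpaired electrons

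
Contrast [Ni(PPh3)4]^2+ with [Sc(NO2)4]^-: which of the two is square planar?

For [Ni(PPh3)4]^2+: Triphenylphosphine is neutral; balancing the +2 overall charge requires Ni(II). Ni sits in group 10, so the d-electron count is 10 − 2 = 8. Triphenylphosphine is a strong-field ligand (high in the spectrochemical series). A 3d d⁸ ion with strong-field ligands gains enough CFSE to favour square planar over tetrahedral. → square planar.
For [Sc(NO2)4]^-: Ligand charges: each nitro (N-bound nitrite) is −1. With an overall charge of −1 the scandium centre must be in the +3 oxidation state. Group 3 minus oxidation state 3 gives a d⁰ configuration. A d⁰ ion has no crystal-field stabilisation preference between square planar and tetrahedral, so four ligands adopt the sterically favoured tetrahedral geometry. → tetrahedral.

[Ni(PPh3)4]^2+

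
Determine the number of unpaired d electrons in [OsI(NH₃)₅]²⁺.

1 unpaired electron

Each iodide is −1; ammonia is neutral; balancing the +2 overall charge requires Os(III).
Os sits in group 8, so the d-electron count is 8 − 3 = 5.
The spin state decides the count: a 5d ion has a large Δₒ and is invariably low-spin.
An octahedral low-spin d⁵ ion is t₂g⁵e_g⁰, giving 1 unpaired electron.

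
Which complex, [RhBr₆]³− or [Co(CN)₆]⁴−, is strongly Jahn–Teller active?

[RhBr₆]³−: Ligand charges: each bromide is −1. With an overall charge of −3 the rhodium centre must be in the +3 oxidation state. Group 9 minus oxidation state 3 gives a d⁶ configuration. A 4d ion has a large Δₒ and is invariably low-spin. The d⁶ configuration leaves the e_g set evenly filled (or empty) — no strong Jahn–Teller driving force.
[Co(CN)₆]⁴−: Summing ligand charges against the −4 overall charge gives an oxidation state of +2 for cobalt. Cobalt is a group-9 element; Co(II) is therefore d⁷. Cyanide is a strong-field ligand (high in the spectrochemical series) for a first-row metal, so the complex is low-spin. The t₂g⁶e_g¹ (low-spin) configuration has an unevenly filled e_g set; the Jahn–Teller theorem predicts a tetragonal distortion (typically axial elongation) to lift the degeneracy.

[Co(CN)₆]⁴−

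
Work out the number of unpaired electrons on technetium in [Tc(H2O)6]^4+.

3 unpaired electrons

Summing ligand charges against the +4 overall charge gives an oxidation state of +4 for technetium.
Technetium is a group-7 element; Tc(IV) is therefore d³.
In an octahedral field the d³ configuration is t₂g³e_g⁰ (only one arrangement possible), giving 3 unpaired electrons.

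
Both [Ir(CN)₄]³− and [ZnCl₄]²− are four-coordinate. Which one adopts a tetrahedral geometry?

For [Ir(CN)₄]³−: Ligand charges: each cyanide is −1. With an overall charge of −3 the iridium centre must be in the +1 oxidation state. Iridium is a group-9 element; Ir(I) is therefore d⁸. A 5d d⁸ ion has a large crystal-field splitting; square planar leaves the high-energy d_{x²−y²} orbital empty and maximises CFSE. → square planar.
For [ZnCl₄]²−: Ligand charges: each chloride is −1. With an overall charge of −2 the zinc centre must be in the +2 oxidation state. Zn sits in group 12, so the d-electron count is 12 − 2 = 10. A d¹⁰ ion has no crystal-field stabilisation preference between square planar and tetrahedral, so four ligands adopt the sterically favoured tetrahedral geometry. → tetrahedral.

[ZnCl₄]²−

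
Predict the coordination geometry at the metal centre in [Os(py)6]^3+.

octahedral

Pyridine is neutral; balancing the +3 overall charge requires Os(III).
Os sits in group 8, so the d-electron count is 8 − 3 = 5.
With 6 monodentate ligands the coordination number is 6.
Six donors around a single metal centre give an octahedral coordination sphere.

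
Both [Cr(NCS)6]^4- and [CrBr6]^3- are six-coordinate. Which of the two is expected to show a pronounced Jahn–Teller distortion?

[Cr(NCS)6]^4-: Each isothiocyanate is −1; balancing the −4 overall charge requires Cr(II). Chromium is a group-6 element; Cr(II) is therefore d⁴. Isothiocyanate is a weak-field ligand for a first-row metal, so the complex is high-spin. The t₂g³e_g¹ (high-spin) configuration has an unevenly filled e_g set; the Jahn–Teller theorem predicts a tetragonal distortion (typically axial elongation) to lift the degeneracy.
[CrBr6]^3-: Ligand charges: each bromide is −1. With an overall charge of −3 the chromium centre must be in the +3 oxidation state. Cr sits in group 6, so the d-electron count is 6 − 3 = 3. The d³ configuration leaves the e_g set evenly filled (or empty) — no strong Jahn–Teller driving force.

[Cr(NCS)6]^4-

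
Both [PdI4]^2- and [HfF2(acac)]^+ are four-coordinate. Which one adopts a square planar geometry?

[PdI4]^2-

For [PdI4]^2-: Each iodide is −1; balancing the −2 overall charge requires Pd(II). Pd sits in group 10, so the d-electron count is 10 − 2 = 8. A 4d d⁸ ion has a large crystal-field splitting; square planar leaves the high-energy d_{x²−y²} orbital empty and maximises CFSE. → square planar.
For [HfF2(acac)]^+: Ligand charges: each fluoride is −1; each acetylacetonate is −1. With an overall charge of +1 the hafnium centre must be in the +4 oxidation state. Hafnium is a group-4 element; Hf(IV) is therefore d⁰. A d⁰ ion has no crystal-field stabilisation preference between square planar and tetrahedral, so four ligands adopt the sterically favoured tetrahedral geometry. → tetrahedral.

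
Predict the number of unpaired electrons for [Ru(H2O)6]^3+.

1 unpaired electron

Water is neutral; balancing the +3 overall charge requires Ru(III).
Group 8 minus oxidation state 3 gives a d⁵ configuration.
The spin state decides the count: a 4d ion has a large Δₒ and is invariably low-spin.
An octahedral low-spin d⁵ ion is t₂g⁵e_g⁰, giving 1 unpaired electron.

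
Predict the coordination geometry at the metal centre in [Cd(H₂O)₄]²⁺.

tetrahedral

Summing ligand charges against the +2 overall charge gives an oxidation state of +2 for cadmium.
Group 12 minus oxidation state 2 gives a d¹⁰ configuration.
Coordination number: 4.
A d¹⁰ ion has no crystal-field stabilisation preference between square planar and tetrahedral, so four ligands adopt the sterically favoured tetrahedral geometry.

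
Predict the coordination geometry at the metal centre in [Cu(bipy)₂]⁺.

tetrahedral

Ligand charges: 2,2′-bipyridine is neutral. With an overall charge of +1 the copper centre must be in the +1 oxidation state.
Copper is a group-11 element; Cu(I) is therefore d¹⁰.
Counting donor atoms: 2×2,2′-bipyridine (bidentate) → 4 donors. Coordination number = 4.
A d¹⁰ ion has no crystal-field stabilisation preference between square planar and tetrahedral, so four ligands adopt the sterically favoured tetrahedral geometry.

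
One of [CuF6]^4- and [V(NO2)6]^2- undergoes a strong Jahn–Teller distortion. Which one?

[CuF6]^4-: Ligand charges: each fluoride is −1. With an overall charge of −4 the copper centre must be in the +2 oxidation state. Cu sits in group 11, so the d-electron count is 11 − 2 = 9. The t₂g⁶e_g³ configuration has an unevenly filled e_g set; the Jahn–Teller theorem predicts a tetragonal distortion (typically axial elongation) to lift the degeneracy.
[V(NO2)6]^2-: Each nitro (N-bound nitrite) is −1; balancing the −2 overall charge requires V(IV). Vanadium is a group-5 element; V(IV) is therefore d¹. The d¹ configuration leaves the e_g set evenly filled (or empty) — no strong Jahn–Teller driving force.

[CuF6]^4-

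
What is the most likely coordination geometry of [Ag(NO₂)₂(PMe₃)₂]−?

tetrahedral

Ligand charges: each nitro (N-bound nitrite) is −1; trimethylphosphine is neutral. With an overall charge of −1 the silver centre must be in the +1 oxidation state.
Ag sits in group 11, so the d-electron count is 11 − 1 = 10.
Coordination number: 4.
A d¹⁰ ion has no crystal-field stabilisation preference between square planar and tetrahedral, so four ligands adopt the sterically favoured tetrahedral geometry.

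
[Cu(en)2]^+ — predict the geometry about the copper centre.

Summing ligand charges against the +1 overall charge gives an oxidation state of +1 for copper.
Group 11 minus oxidation state 1 gives a d¹⁰ configuration.
Counting donor atoms: 2×ethylenediamine (bidentate) → 4 donors. Coordination number = 4.
A d¹⁰ ion has no crystal-field stabilisation preference between square planar and tetrahedral, so four ligands adopt the sterically favoured tetrahedral geometry.

tetrahedral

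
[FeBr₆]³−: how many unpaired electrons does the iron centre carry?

Each bromide is −1; balancing the −3 overall charge requires Fe(III).
Fe sits in group 8, so the d-electron count is 8 − 3 = 5.
The spin state decides the count: Bromide is a weak-field ligand for a first-row metal, so the complex is high-spin.
An octahedral high-spin d⁵ ion is t₂g³e_g², giving 5 unpaired electrons.

5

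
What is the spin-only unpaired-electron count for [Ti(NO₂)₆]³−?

Each nitro (N-bound nitrite) is −1; balancing the −3 overall charge requires Ti(III).
Ti sits in group 4, so the d-electron count is 4 − 3 = 1.
In an octahedral field the d¹ configuration is t₂g¹e_g⁰ (only one arrangement possible), giving 1 unpaired electron.

1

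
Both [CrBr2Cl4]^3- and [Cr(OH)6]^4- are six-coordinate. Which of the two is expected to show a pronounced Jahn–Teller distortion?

[Cr(OH)6]^4-

[CrBr2Cl4]^3-: Summing ligand charges against the −3 overall charge gives an oxidation state of +3 for chromium. Cr sits in group 6, so the d-electron count is 6 − 3 = 3. The d³ configuration leaves the e_g set evenly filled (or empty) — no strong Jahn–Teller driving force.
[Cr(OH)6]^4-: Ligand charges: each hydroxide is −1. With an overall charge of −4 the chromium centre must be in the +2 oxidation state. Chromium is a group-6 element; Cr(II) is therefore d⁴. Hydroxide is a weak-field ligand for a first-row metal, so the complex is high-spin. The t₂g³e_g¹ (high-spin) configuration has an unevenly filled e_g set; the Jahn–Teller theorem predicts a tetragonal distortion (typically axial elongation) to lift the degeneracy.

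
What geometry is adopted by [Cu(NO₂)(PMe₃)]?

Ligand charges: each nitro (N-bound nitrite) is −1; trimethylphosphine is neutral. With an overall charge of 0 the copper centre must be in the +1 oxidation state.
Cu sits in group 11, so the d-electron count is 11 − 1 = 10.
Coordination number: 2.
A d¹⁰ ion with only two ligands adopts a linear arrangement (sp hybridisation; no CFSE preference).

linear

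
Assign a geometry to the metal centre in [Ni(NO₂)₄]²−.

Summing ligand charges against the −2 overall charge gives an oxidation state of +2 for nickel.
Nickel is a group-10 element; Ni(II) is therefore d⁸.
Coordination number: 4.
Nitro (N-bound nitrite) is a strong-field ligand (high in the spectrochemical series).
A 3d d⁸ ion with strong-field ligands gains enough CFSE to favour square planar over tetrahedral.

square planar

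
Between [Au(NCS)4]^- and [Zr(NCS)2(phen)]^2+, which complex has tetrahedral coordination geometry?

For [Au(NCS)4]^-: Summing ligand charges against the −1 overall charge gives an oxidation state of +3 for gold. Gold is a group-11 element; Au(III) is therefore d⁸. A 5d d⁸ ion has a large crystal-field splitting; square planar leaves the high-energy d_{x²−y²} orbital empty and maximises CFSE. → square planar.
For [Zr(NCS)2(phen)]^2+: Ligand charges: each isothiocyanate is −1; 1,10-phenanthroline is neutral. With an overall charge of +2 the zirconium centre must be in the +4 oxidation state. Zr sits in group 4, so the d-electron count is 4 − 4 = 0. A d⁰ ion has no crystal-field stabilisation preference between square planar and tetrahedral, so four ligands adopt the sterically favoured tetrahedral geometry. → tetrahedral.

[Zr(NCS)2(phen)]^2+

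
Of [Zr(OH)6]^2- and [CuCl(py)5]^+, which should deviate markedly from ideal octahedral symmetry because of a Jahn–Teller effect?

[Zr(OH)6]^2-: Ligand charges: each hydroxide is −1. With an overall charge of −2 the zirconium centre must be in the +4 oxidation state. Zirconium is a group-4 element; Zr(IV) is therefore d⁰. The d⁰ configuration leaves the e_g set evenly filled (or empty) — no strong Jahn–Teller driving force.
[CuCl(py)5]^+: Each chloride is −1; pyridine is neutral; balancing the +1 overall charge requires Cu(II). Copper is a group-11 element; Cu(II) is therefore d⁹. The t₂g⁶e_g³ configuration has an unevenly filled e_g set; the Jahn–Teller theorem predicts a tetragonal distortion (typically axial elongation) to lift the degeneracy.

[CuCl(py)5]^+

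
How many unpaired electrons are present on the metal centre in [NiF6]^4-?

Summing ligand charges against the −4 overall charge gives an oxidation state of +2 for nickel.
Group 10 minus oxidation state 2 gives a d⁸ configuration.
In an octahedral field the d⁸ configuration is t₂g⁶e_g² (only one arrangement possible), giving 2 unpaired electrons.

2 unpaired electrons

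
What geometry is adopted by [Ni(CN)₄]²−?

square planar

Ligand charges: each cyanide is −1. With an overall charge of −2 the nickel centre must be in the +2 oxidation state.
Ni sits in group 10, so the d-electron count is 10 − 2 = 8.
Coordination number: 4.
Cyanide is a strong-field ligand (high in the spectrochemical series).
A 3d d⁸ ion with strong-field ligands gains enough CFSE to favour square planar over tetrahedral.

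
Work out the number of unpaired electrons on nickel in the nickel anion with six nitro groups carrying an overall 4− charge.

Summing ligand charges against the −4 overall charge gives an oxidation state of +2 for nickel.
Group 10 minus oxidation state 2 gives a d⁸ configuration.
In an octahedral field the d⁸ configuration is t₂g⁶e_g² (only one arrangement possible), giving 2 unpaired electrons.

2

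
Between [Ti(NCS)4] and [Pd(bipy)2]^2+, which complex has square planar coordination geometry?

[Pd(bipy)2]^2+

For [Ti(NCS)4]: Each isothiocyanate is −1; balancing the 0 overall charge requires Ti(IV). Titanium is a group-4 element; Ti(IV) is therefore d⁰. A d⁰ ion has no crystal-field stabilisation preference between square planar and tetrahedral, so four ligands adopt the sterically favoured tetrahedral geometry. → tetrahedral.
For [Pd(bipy)2]^2+: Summing ligand charges against the +2 overall charge gives an oxidation state of +2 for palladium. Group 10 minus oxidation state 2 gives a d⁸ configuration. A 4d d⁸ ion has a large crystal-field splitting; square planar leaves the high-energy d_{x²−y²} orbital empty and maximises CFSE. → square planar.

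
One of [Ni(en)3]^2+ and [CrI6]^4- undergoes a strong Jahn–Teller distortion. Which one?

[CrI6]^4-

[Ni(en)3]^2+: Ethylenediamine is neutral; balancing the +2 overall charge requires Ni(II). Group 10 minus oxidation state 2 gives a d⁸ configuration. The d⁸ configuration leaves the e_g set evenly filled (or empty) — no strong Jahn–Teller driving force.
[CrI6]^4-: Summing ligand charges against the −4 overall charge gives an oxidation state of +2 for chromium. Chromium is a group-6 element; Cr(II) is therefore d⁴. Iodide is a weak-field ligand for a first-row metal, so the complex is high-spin. The t₂g³e_g¹ (high-spin) configuration has an unevenly filled e_g set; the Jahn–Teller theorem predicts a tetragonal distortion (typically axial elongation) to lift the degeneracy.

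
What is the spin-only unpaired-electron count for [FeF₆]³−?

5 unpaired electrons

Each fluoride is −1; balancing the −3 overall charge requires Fe(III).
Group 8 minus oxidation state 3 gives a d⁵ configuration.
The spin state decides the count: Fluoride is a weak-field ligand for a first-row metal, so the complex is high-spin.
An octahedral high-spin d⁵ ion is t₂g³e_g², giving 5 unpaired electrons.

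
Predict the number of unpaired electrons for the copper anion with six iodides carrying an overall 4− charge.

1 unpaired electron

Ligand charges: each iodide is −1. With an overall charge of −4 the copper centre must be in the +2 oxidation state.
Group 11 minus oxidation state 2 gives a d⁹ configuration.
In an octahedral field the d⁹ configuration is t₂g⁶e_g³ (only one arrangement possible), giving 1 unpaired electron.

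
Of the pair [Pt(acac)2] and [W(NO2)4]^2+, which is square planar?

For [Pt(acac)2]: Each acetylacetonate is −1; balancing the 0 overall charge requires Pt(II). Pt sits in group 10, so the d-electron count is 10 − 2 = 8. A 5d d⁸ ion has a large crystal-field splitting; square planar leaves the high-energy d_{x²−y²} orbital empty and maximises CFSE. → square planar.
For [W(NO2)4]^2+: Ligand charges: each nitro (N-bound nitrite) is −1. With an overall charge of +2 the tungsten centre must be in the +6 oxidation state. Group 6 minus oxidation state 6 gives a d⁰ configuration. A d⁰ ion has no crystal-field stabilisation preference between square planar and tetrahedral, so four ligands adopt the sterically favoured tetrahedral geometry. → tetrahedral.

[Pt(acac)2]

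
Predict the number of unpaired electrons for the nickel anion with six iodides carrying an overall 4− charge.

2 unpaired electrons

Ligand charges: each iodide is −1. With an overall charge of −4 the nickel centre must be in the +2 oxidation state.
Nickel is a group-10 element; Ni(II) is therefore d⁸.
In an octahedral field the d⁸ configuration is t₂g⁶e_g² (only one arrangement possible), giving 2 unpaired electrons.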